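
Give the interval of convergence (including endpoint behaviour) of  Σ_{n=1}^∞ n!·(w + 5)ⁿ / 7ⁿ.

Apply the ratio test: |a_{n+1}| / |a_n| = (n+1) · 1/7, which tends to ∞ as n → ∞.
The terms grow without bound for any (w + 5) ≠ 0, so R = 0 (convergence only at w = -5).

{-5}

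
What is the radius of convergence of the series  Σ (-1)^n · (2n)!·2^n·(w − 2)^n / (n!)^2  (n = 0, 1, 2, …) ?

R = 1/8

By the ratio test, |a_{n+1}/a_n| = (2n+1)·(2n+2)/(n+1)² · 2 → 8.
Thus R = 1/(8) = 1/8.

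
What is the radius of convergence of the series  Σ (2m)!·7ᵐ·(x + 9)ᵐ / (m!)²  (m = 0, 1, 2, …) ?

The ratio of consecutive coefficients is (2m+1)·(2m+2)/(m+1)² · 7 → 28.
Hence the series converges for |x + 9| < 1/(28) = 1/28, so the radius of convergence is 1/28.

R = 1/28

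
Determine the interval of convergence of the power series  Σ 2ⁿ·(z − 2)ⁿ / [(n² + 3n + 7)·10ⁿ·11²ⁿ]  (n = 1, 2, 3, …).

The ratio of consecutive coefficients is [(n² + 3n + 7)/((n+1)² + 3(n+1) + 7)] · 2/(10·121) → 1/605.
Thus R = 1/(1/605) = 605.
When z = 607, the series is dominated by a constant times Σ 1/n², which converges (p = 2 > 1).
At z = -603: the series is dominated by a constant times Σ 1/n², which converges (p = 2 > 1).

[-603, 607]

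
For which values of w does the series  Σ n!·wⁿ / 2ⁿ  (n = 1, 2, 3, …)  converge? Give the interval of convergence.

By the ratio test, |a_{n+1}/a_n| = (n+1) · 1/2 → ∞.
The ratio grows without bound, so the series diverges whenever w ≠ 0; it converges only at w = 0. R = 0.

{0}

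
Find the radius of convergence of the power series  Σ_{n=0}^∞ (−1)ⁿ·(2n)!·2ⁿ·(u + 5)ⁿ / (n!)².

R = 1/8

The ratio of consecutive coefficients is (2n+1)·(2n+2)/(n+1)² · 2 → 8.
Thus R = 1/(8) = 1/8.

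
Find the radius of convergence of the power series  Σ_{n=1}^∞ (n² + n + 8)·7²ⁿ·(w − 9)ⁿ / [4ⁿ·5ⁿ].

R = 20/49

The ratio of consecutive coefficients is [((n+1)² + (n+1) + 8)/(n² + n + 8)] · 49/(4·5) → 49/20.
Hence the series converges for |w − 9| < 1/(49/20) = 20/49, so the radius of convergence is 20/49.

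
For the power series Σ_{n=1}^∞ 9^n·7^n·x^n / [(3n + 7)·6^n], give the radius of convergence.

Ratio test: |a_{n+1}/a_n| = [(3n + 7)/(3(n+1) + 7)] · 9·7/6 → 21/2 as n → ∞.
Convergence for |x| · 21/2 < 1, i.e. |x| < 2/21. So R = 2/21.

R = 2/21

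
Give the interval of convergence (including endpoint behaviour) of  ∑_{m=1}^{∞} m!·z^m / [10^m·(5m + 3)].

{0}

Ratio test: |a_{m+1}/a_m| = (m+1) · 1/10 · (5m + 3)/(5(m+1) + 3) → ∞ as m → ∞.
Since the ratio → ∞, the series diverges for every z ≠ 0, and R = 0.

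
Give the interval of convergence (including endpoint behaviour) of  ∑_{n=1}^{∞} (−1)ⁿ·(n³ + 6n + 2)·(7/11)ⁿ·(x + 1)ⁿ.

Apply the ratio test: |a_{n+1}| / |a_n| = [((n+1)³ + 6(n+1) + 2)/(n³ + 6n + 2)] · 7/11, which tends to 7/11 as n → ∞.
Convergence for |x + 1| · 7/11 < 1, i.e. |x + 1| < 11/7. So R = 11/7.
Check x = 4/7: the terms have absolute value of order n³, which does not tend to 0, so the series diverges by the divergence test.
Endpoint x = -18/7: the terms have absolute value of order n³, which does not tend to 0, so the series diverges by the divergence test.

(-18/7, 4/7)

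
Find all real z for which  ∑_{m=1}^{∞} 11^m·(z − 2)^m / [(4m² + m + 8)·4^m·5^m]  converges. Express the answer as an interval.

[2/11, 42/11]

Ratio test: |a_{m+1}/a_m| = [(4m² + m + 8)/(4(m+1)² + (m+1) + 8)] · 11/(4·5) → 11/20 as m → ∞.
Convergence for |z − 2| · 11/20 < 1, i.e. |z − 2| < 20/11. So R = 20/11.
At z = 42/11: absolute convergence follows by limit comparison with Σ 1/m².
At z = 2/11: the series is dominated by a constant times Σ 1/m², which converges (p = 2 > 1).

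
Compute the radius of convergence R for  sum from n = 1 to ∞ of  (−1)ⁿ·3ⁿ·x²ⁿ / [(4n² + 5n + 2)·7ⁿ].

The ratio of consecutive coefficients is [(4n² + 5n + 2)/(4(n+1)² + 5(n+1) + 2)] · 3/7 → 3/7.
Writing y = x², the series in y has radius 7/3, so |x| < √(7/3) and R = √21/3.

R = √21/3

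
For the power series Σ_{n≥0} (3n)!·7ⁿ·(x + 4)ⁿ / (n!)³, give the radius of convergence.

The ratio of consecutive coefficients is (3n+1)·(3n+2)·(3n+3)/(n+1)³ · 7 → 189.
Convergence for |x + 4| · 189 < 1, i.e. |x + 4| < 1/189. So R = 1/189.

R = 1/189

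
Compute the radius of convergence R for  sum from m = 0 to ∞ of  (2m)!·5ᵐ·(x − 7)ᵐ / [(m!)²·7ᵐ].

Ratio test: |a_{m+1}/a_m| = (2m+1)·(2m+2)/(m+1)² · 5/7 → 20/7 as m → ∞.
The series converges when 20/7 · |x − 7| < 1, giving R = 7/20.

R = 7/20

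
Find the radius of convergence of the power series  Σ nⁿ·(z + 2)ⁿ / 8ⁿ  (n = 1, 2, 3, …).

R = 0

Root test: |a_n|^(1/n) = n/8 → ∞.
Since the n-th root of |a_n| is unbounded, the series converges only at z = -2; R = 0.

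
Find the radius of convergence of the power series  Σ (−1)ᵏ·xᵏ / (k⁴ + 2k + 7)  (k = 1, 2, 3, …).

By the ratio test, |a_{k+1}/a_k| = (k⁴ + 2k + 7)/((k+1)⁴ + 2(k+1) + 7) → 1.
Convergence for |x| < 1, so R = 1.

R = 1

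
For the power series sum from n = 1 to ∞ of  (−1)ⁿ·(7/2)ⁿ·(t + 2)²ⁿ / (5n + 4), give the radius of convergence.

R = √14/7

Ratio test: |a_{n+1}/a_n| = [(5n + 4)/(5(n+1) + 4)] · 7/2 → 7/2 as n → ∞.
Successive powers of (t + 2) differ by 2, so the series converges when |t + 2|² · 7/2 < 1, i.e. |t + 2| < √(2/7). So R = √14/7.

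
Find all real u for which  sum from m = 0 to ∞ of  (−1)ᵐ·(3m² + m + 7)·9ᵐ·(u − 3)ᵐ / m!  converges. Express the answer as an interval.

(−∞, ∞)

The ratio of consecutive coefficients is (3(m+1)² + (m+1) + 7)/(3m² + m + 7) · 9 · 1/(m+1) → 0.
The limit is 0, so the series converges for all u; R = ∞.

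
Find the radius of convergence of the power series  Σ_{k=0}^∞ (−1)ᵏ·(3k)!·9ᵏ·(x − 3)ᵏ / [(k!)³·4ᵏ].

By the ratio test, |a_{k+1}/a_k| = (3k+1)·(3k+2)·(3k+3)/(k+1)³ · 9/4 → 243/4.
Hence the series converges for |x − 3| < 1/(243/4) = 4/243, so the radius of convergence is 4/243.

R = 4/243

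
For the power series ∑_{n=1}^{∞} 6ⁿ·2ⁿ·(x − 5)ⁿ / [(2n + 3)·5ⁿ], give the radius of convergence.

Apply the ratio test: |a_{n+1}| / |a_n| = [(2n + 3)/(2(n+1) + 3)] · 6·2/5, which tends to 12/5 as n → ∞.
Thus R = 1/(12/5) = 5/12.

R = 5/12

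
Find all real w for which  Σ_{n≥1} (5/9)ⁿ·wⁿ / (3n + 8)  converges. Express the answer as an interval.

[-9/5, 9/5)

Ratio test: |a_{n+1}/a_n| = [(3n + 8)/(3(n+1) + 8)] · 5/9 → 5/9 as n → ∞.
The series converges when 5/9 · |w| < 1, giving R = 9/5.
Check w = 9/5: the terms behave like c/n; limit comparison with the harmonic series gives divergence.
At w = -9/5: the terms alternate in sign and decrease monotonically to 0 in absolute value (size ~ c/n), so the alternating series test gives convergence.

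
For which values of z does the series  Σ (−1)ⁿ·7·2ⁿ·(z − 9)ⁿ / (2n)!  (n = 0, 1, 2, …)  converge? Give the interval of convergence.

By the ratio test, |a_{n+1}/a_n| = 7/7 · 2 · 1/[(2n+1)·(2n+2)] → 0.
Since the limit is 0 < 1 for every z, the series converges on all of ℝ and R = ∞.

(−∞, ∞)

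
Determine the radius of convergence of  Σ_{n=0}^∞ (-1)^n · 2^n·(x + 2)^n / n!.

Apply the ratio test: |a_{n+1}| / |a_n| = 2 · 1/(n+1), which tends to 0 as n → ∞.
The ratio tends to 0 regardless of x, hence R = ∞.

R = ∞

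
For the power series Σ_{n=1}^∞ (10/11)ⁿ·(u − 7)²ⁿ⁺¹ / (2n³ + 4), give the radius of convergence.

R = √110/10

Apply the ratio test: |a_{n+1}| / |a_n| = [(2n³ + 4)/(2(n+1)³ + 4)] · 10/11, which tends to 10/11 as n → ∞.
Since the exponent of (u − 7) increases by 2 each term, convergence requires |u − 7|² < 11/10, hence R = √110/10.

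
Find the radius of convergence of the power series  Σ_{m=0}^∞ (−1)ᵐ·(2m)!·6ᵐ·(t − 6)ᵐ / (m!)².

By the ratio test, |a_{m+1}/a_m| = (2m+1)·(2m+2)/(m+1)² · 6 → 24.
Thus R = 1/(24) = 1/24.

R = 1/24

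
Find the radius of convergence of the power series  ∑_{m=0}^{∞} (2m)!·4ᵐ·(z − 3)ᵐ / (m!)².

Apply the ratio test: |a_{m+1}| / |a_m| = (2m+1)·(2m+2)/(m+1)² · 4, which tends to 16 as m → ∞.
Thus R = 1/(16) = 1/16.

R = 1/16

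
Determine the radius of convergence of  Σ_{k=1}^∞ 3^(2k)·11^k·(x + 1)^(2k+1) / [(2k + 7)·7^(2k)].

R = 7√11/33

Ratio test: |a_{k+1}/a_k| = [(2k + 7)/(2(k+1) + 7)] · 9·11/49 → 99/49 as k → ∞.
Successive powers of (x + 1) differ by 2, so the series converges when |x + 1|² · 99/49 < 1, i.e. |x + 1| < √(49/99). So R = 7√11/33.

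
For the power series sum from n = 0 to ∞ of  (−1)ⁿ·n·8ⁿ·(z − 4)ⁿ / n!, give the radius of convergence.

R = ∞

By the ratio test, |a_{n+1}/a_n| = (n+1)/n · 8 · 1/(n+1) → 0.
Since the limit is 0 < 1 for every z, the series converges on all of ℝ and R = ∞.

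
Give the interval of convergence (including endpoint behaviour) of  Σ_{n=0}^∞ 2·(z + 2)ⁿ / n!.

The ratio of consecutive coefficients is 2/2 · 1/(n+1) → 0.
The ratio tends to 0 regardless of z, hence R = ∞.

(−∞, ∞)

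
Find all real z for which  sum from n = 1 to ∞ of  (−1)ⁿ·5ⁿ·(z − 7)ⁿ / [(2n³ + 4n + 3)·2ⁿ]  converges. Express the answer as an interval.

By the ratio test, |a_{n+1}/a_n| = [(2n³ + 4n + 3)/(2(n+1)³ + 4(n+1) + 3)] · 5/2 → 5/2.
The series converges when 5/2 · |z − 7| < 1, giving R = 2/5.
Check z = 37/5: the terms are on the order of 1/n³, so the series converges absolutely by comparison with the p-series (p = 3 > 1).
When z = 33/5, the terms are on the order of 1/n³, so the series converges absolutely by comparison with the p-series (p = 3 > 1).

[33/5, 37/5]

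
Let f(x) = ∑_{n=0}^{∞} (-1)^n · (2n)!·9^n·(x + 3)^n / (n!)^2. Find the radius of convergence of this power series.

Ratio test: |a_{n+1}/a_n| = (2n+1)·(2n+2)/(n+1)² · 9 → 36 as n → ∞.
Convergence for |x + 3| · 36 < 1, i.e. |x + 3| < 1/36. So R = 1/36.

R = 1/36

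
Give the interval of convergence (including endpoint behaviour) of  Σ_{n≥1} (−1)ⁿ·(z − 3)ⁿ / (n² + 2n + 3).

[2, 4]

Ratio test: |a_{n+1}/a_n| = (n² + 2n + 3)/((n+1)² + 2(n+1) + 3) → 1 as n → ∞.
Convergence for |z − 3| < 1, so R = 1.
When z = 4, absolute convergence follows by limit comparison with Σ 1/n².
When z = 2, absolute convergence follows by limit comparison with Σ 1/n².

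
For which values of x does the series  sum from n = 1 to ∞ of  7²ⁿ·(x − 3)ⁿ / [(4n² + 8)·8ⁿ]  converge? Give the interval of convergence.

[139/49, 155/49]

By the ratio test, |a_{n+1}/a_n| = [(4n² + 8)/(4(n+1)² + 8)] · 49/8 → 49/8.
Thus R = 1/(49/8) = 8/49.
Check x = 155/49: the terms are on the order of 1/n², so the series converges absolutely by comparison with the p-series (p = 2 > 1).
Endpoint x = 139/49: the terms are on the order of 1/n², so the series converges absolutely by comparison with the p-series (p = 2 > 1).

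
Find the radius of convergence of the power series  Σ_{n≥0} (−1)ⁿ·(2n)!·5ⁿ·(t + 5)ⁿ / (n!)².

By the ratio test, |a_{n+1}/a_n| = (2n+1)·(2n+2)/(n+1)² · 5 → 20.
Convergence for |t + 5| · 20 < 1, i.e. |t + 5| < 1/20. So R = 1/20.

R = 1/20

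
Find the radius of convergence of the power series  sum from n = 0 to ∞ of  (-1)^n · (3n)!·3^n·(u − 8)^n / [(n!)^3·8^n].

Apply the ratio test: |a_{n+1}| / |a_n| = (3n+1)·(3n+2)·(3n+3)/(n+1)³ · 3/8, which tends to 81/8 as n → ∞.
Hence the series converges for |u − 8| < 1/(81/8) = 8/81, so the radius of convergence is 8/81.

R = 8/81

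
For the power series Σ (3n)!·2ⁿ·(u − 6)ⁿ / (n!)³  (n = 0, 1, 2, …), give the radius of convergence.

R = 1/54

The ratio of consecutive coefficients is (3n+1)·(3n+2)·(3n+3)/(n+1)³ · 2 → 54.
The series converges when 54 · |u − 6| < 1, giving R = 1/54.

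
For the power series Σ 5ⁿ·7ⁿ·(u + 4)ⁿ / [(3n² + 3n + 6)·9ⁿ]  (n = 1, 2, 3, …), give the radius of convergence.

R = 9/35

Apply the ratio test: |a_{n+1}| / |a_n| = [(3n² + 3n + 6)/(3(n+1)² + 3(n+1) + 6)] · 5·7/9, which tends to 35/9 as n → ∞.
Hence the series converges for |u + 4| < 1/(35/9) = 9/35, so the radius of convergence is 9/35.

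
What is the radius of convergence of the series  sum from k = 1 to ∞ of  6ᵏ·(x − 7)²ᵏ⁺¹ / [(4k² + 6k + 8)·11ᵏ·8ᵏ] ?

Ratio test: |a_{k+1}/a_k| = [(4k² + 6k + 8)/(4(k+1)² + 6(k+1) + 8)] · 6/(11·8) → 3/44 as k → ∞.
Successive powers of (x − 7) differ by 2, so the series converges when |x − 7|² · 3/44 < 1, i.e. |x − 7| < √(44/3). So R = 2√33/3.

R = 2√33/3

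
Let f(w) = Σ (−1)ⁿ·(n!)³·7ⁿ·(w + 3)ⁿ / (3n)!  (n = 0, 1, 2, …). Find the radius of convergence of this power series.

Apply the ratio test: |a_{n+1}| / |a_n| = (n+1)³/[(3n+1)·(3n+2)·(3n+3)] · 7, which tends to 7/27 as n → ∞.
The series converges when 7/27 · |w + 3| < 1, giving R = 27/7.

R = 27/7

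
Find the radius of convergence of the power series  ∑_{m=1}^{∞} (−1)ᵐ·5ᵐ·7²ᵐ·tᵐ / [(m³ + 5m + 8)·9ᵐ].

By the ratio test, |a_{m+1}/a_m| = [(m³ + 5m + 8)/((m+1)³ + 5(m+1) + 8)] · 5·49/9 → 245/9.
The series converges when 245/9 · |t| < 1, giving R = 9/245.

R = 9/245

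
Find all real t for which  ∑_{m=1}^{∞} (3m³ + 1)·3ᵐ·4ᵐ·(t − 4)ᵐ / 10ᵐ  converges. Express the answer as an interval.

The ratio of consecutive coefficients is [(3(m+1)³ + 1)/(3m³ + 1)] · 3·4/10 → 6/5.
The series converges when 6/5 · |t − 4| < 1, giving R = 5/6.
When t = 29/6, the terms have absolute value of order m³, which does not tend to 0, so the series diverges by the divergence test.
At t = 19/6: the terms have absolute value of order m³, which does not tend to 0, so the series diverges by the divergence test.

(19/6, 29/6)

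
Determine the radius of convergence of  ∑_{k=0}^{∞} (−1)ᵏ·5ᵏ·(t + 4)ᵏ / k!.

R = ∞

Ratio test: |a_{k+1}/a_k| = 5 · 1/(k+1) → 0 as k → ∞.
Since the limit is 0 < 1 for every t, the series converges on all of ℝ and R = ∞.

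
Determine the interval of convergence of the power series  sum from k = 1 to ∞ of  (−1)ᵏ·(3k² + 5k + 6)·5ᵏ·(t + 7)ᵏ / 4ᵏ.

(-39/5, -31/5)

Apply the ratio test: |a_{k+1}| / |a_k| = [(3(k+1)² + 5(k+1) + 6)/(3k² + 5k + 6)] · 5/4, which tends to 5/4 as k → ∞.
The series converges when 5/4 · |t + 7| < 1, giving R = 4/5.
Endpoint t = -31/5: the terms have absolute value of order k², which does not tend to 0, so the series diverges by the divergence test.
When t = -39/5, the k-th term does not approach 0; divergence by the term test.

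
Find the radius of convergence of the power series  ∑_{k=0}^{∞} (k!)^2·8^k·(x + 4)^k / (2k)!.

Ratio test: |a_{k+1}/a_k| = (k+1)²/[(2k+1)·(2k+2)] · 8 → 2 as k → ∞.
Thus R = 1/(2) = 1/2.

R = 1/2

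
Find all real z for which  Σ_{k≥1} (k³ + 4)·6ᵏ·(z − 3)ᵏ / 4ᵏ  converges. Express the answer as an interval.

(7/3, 11/3)

By the ratio test, |a_{k+1}/a_k| = [((k+1)³ + 4)/(k³ + 4)] · 6/4 → 3/2.
Thus R = 1/(3/2) = 2/3.
When z = 11/3, the terms have absolute value of order k³, which does not tend to 0, so the series diverges by the divergence test.
At z = 7/3: the k-th term does not approach 0; divergence by the term test.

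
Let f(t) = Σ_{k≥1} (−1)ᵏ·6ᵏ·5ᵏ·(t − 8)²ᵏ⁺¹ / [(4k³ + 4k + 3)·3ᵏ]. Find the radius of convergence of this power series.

Apply the ratio test: |a_{k+1}| / |a_k| = [(4k³ + 4k + 3)/(4(k+1)³ + 4(k+1) + 3)] · 6·5/3, which tends to 10 as k → ∞.
Successive powers of (t − 8) differ by 2, so the series converges when |t − 8|² · 10 < 1, i.e. |t − 8| < √(1/10). So R = √10/10.

R = √10/10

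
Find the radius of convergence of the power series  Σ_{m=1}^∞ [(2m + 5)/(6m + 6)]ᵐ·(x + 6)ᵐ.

Applying the root test, |a_m|^(1/m) = (2m + 5)/(6m + 6) → 1/3.
Convergence for |x + 6| · 1/3 < 1, i.e. |x + 6| < 3. So R = 3.

R = 3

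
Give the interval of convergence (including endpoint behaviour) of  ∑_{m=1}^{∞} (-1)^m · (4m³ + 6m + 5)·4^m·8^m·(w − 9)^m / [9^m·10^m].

(99/16, 189/16)

Apply the ratio test: |a_{m+1}| / |a_m| = [(4(m+1)³ + 6(m+1) + 5)/(4m³ + 6m + 5)] · 4·8/(9·10), which tends to 16/45 as m → ∞.
Thus R = 1/(16/45) = 45/16.
Check w = 189/16: the terms have absolute value of order m³, which does not tend to 0, so the series diverges by the divergence test.
When w = 99/16, the m-th term does not approach 0; divergence by the term test.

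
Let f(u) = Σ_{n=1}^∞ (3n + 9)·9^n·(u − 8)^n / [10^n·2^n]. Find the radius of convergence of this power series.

R = 20/9

Ratio test: |a_{n+1}/a_n| = [(3(n+1) + 9)/(3n + 9)] · 9/(10·2) → 9/20 as n → ∞.
The series converges when 9/20 · |u − 8| < 1, giving R = 20/9.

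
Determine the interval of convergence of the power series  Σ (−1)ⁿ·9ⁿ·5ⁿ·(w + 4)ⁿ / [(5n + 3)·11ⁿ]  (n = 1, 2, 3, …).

Ratio test: |a_{n+1}/a_n| = [(5n + 3)/(5(n+1) + 3)] · 9·5/11 → 45/11 as n → ∞.
Hence the series converges for |w + 4| < 1/(45/11) = 11/45, so the radius of convergence is 11/45.
When w = -169/45, an alternating series whose terms decrease to 0 in absolute value, so it converges by the Leibniz criterion.
At w = -191/45: comparison with the harmonic series Σ 1/n shows the series diverges.

(-191/45, -169/45]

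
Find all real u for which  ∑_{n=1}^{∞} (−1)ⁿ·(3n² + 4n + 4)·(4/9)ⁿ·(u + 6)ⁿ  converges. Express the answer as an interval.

(-33/4, -15/4)

Ratio test: |a_{n+1}/a_n| = [(3(n+1)² + 4(n+1) + 4)/(3n² + 4n + 4)] · 4/9 → 4/9 as n → ∞.
Convergence for |u + 6| · 4/9 < 1, i.e. |u + 6| < 9/4. So R = 9/4.
When u = -15/4, the terms have absolute value of order n², which does not tend to 0, so the series diverges by the divergence test.
Check u = -33/4: the terms do not tend to 0, so the series diverges.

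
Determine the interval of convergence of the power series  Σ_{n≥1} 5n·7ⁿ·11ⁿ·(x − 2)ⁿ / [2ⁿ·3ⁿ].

(148/77, 160/77)

Ratio test: |a_{n+1}/a_n| = [5(n+1)/5n] · 7·11/(2·3) → 77/6 as n → ∞.
Convergence for |x − 2| · 77/6 < 1, i.e. |x − 2| < 6/77. So R = 6/77.
At x = 160/77: the n-th term does not approach 0; divergence by the term test.
When x = 148/77, the terms have absolute value of order n, which does not tend to 0, so the series diverges by the divergence test.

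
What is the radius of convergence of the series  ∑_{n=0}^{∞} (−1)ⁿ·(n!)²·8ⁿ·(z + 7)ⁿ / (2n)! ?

The ratio of consecutive coefficients is (n+1)²/[(2n+1)·(2n+2)] · 8 → 2.
Thus R = 1/(2) = 1/2.

R = 1/2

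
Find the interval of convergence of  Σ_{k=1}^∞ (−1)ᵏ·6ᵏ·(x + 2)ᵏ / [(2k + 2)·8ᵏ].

By the ratio test, |a_{k+1}/a_k| = [(2k + 2)/(2(k+1) + 2)] · 6/8 → 3/4.
Convergence for |x + 2| · 3/4 < 1, i.e. |x + 2| < 4/3. So R = 4/3.
Check x = -2/3: the terms alternate in sign and decrease monotonically to 0 in absolute value (size ~ c/k), so the alternating series test gives convergence.
At x = -10/3: the terms behave like c/k; limit comparison with the harmonic series gives divergence.

(-10/3, -2/3]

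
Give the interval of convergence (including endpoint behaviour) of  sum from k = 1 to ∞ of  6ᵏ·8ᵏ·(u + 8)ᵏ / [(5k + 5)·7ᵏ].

Ratio test: |a_{k+1}/a_k| = [(5k + 5)/(5(k+1) + 5)] · 6·8/7 → 48/7 as k → ∞.
The series converges when 48/7 · |u + 8| < 1, giving R = 7/48.
Endpoint u = -377/48: comparison with the harmonic series Σ 1/k shows the series diverges.
Check u = -391/48: convergence follows from the alternating series test (terms decrease monotonically to 0).

[-391/48, -377/48)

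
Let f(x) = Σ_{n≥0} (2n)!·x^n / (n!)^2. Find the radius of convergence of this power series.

Ratio test: |a_{n+1}/a_n| = (2n+1)·(2n+2)/(n+1)² → 4 as n → ∞.
Convergence for |x| · 4 < 1, i.e. |x| < 1/4. So R = 1/4.

R = 1/4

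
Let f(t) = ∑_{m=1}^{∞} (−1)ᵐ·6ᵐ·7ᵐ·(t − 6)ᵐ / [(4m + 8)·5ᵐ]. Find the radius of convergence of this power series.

The ratio of consecutive coefficients is [(4m + 8)/(4(m+1) + 8)] · 6·7/5 → 42/5.
Convergence for |t − 6| · 42/5 < 1, i.e. |t − 6| < 5/42. So R = 5/42.

R = 5/42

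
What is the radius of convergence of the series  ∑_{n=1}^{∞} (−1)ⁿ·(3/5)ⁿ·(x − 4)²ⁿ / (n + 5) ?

Ratio test: |a_{n+1}/a_n| = [(n + 5)/((n+1) + 5)] · 3/5 → 3/5 as n → ∞.
Successive powers of (x − 4) differ by 2, so the series converges when |x − 4|² · 3/5 < 1, i.e. |x − 4| < √(5/3). So R = √15/3.

R = √15/3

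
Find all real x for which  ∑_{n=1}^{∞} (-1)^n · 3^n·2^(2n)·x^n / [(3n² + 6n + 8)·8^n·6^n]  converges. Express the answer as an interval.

Apply the ratio test: |a_{n+1}| / |a_n| = [(3n² + 6n + 8)/(3(n+1)² + 6(n+1) + 8)] · 3·4/(8·6), which tends to 1/4 as n → ∞.
Thus R = 1/(1/4) = 4.
Check x = 4: the series is dominated by a constant times Σ 1/n², which converges (p = 2 > 1).
Check x = -4: the terms are on the order of 1/n², so the series converges absolutely by comparison with the p-series (p = 2 > 1).

[-4, 4]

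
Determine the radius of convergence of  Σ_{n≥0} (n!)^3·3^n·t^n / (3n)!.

Apply the ratio test: |a_{n+1}| / |a_n| = (n+1)³/[(3n+1)·(3n+2)·(3n+3)] · 3, which tends to 1/9 as n → ∞.
The series converges when 1/9 · |t| < 1, giving R = 9.

R = 9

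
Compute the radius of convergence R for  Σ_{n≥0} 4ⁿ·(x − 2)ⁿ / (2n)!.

Apply the ratio test: |a_{n+1}| / |a_n| = 4 · 1/[(2n+1)·(2n+2)], which tends to 0 as n → ∞.
Since the limit is 0 < 1 for every x, the series converges on all of ℝ and R = ∞.

R = ∞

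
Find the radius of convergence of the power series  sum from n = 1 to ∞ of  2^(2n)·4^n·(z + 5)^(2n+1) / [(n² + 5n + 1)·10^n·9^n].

R = 3√10/4

Ratio test: |a_{n+1}/a_n| = [(n² + 5n + 1)/((n+1)² + 5(n+1) + 1)] · 4·4/(10·9) → 8/45 as n → ∞.
Successive powers of (z + 5) differ by 2, so the series converges when |z + 5|² · 8/45 < 1, i.e. |z + 5| < √(45/8). So R = 3√10/4.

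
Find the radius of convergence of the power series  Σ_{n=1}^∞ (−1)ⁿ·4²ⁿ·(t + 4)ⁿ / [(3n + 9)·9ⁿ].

Apply the ratio test: |a_{n+1}| / |a_n| = [(3n + 9)/(3(n+1) + 9)] · 16/9, which tends to 16/9 as n → ∞.
Thus R = 1/(16/9) = 9/16.

R = 9/16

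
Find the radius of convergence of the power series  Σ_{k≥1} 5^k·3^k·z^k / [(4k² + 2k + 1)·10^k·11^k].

Apply the ratio test: |a_{k+1}| / |a_k| = [(4k² + 2k + 1)/(4(k+1)² + 2(k+1) + 1)] · 5·3/(10·11), which tends to 3/22 as k → ∞.
Convergence for |z| · 3/22 < 1, i.e. |z| < 22/3. So R = 22/3.

R = 22/3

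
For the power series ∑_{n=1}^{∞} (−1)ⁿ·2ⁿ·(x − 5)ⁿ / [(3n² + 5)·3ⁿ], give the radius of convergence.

R = 3/2

The ratio of consecutive coefficients is [(3n² + 5)/(3(n+1)² + 5)] · 2/3 → 2/3.
The series converges when 2/3 · |x − 5| < 1, giving R = 3/2.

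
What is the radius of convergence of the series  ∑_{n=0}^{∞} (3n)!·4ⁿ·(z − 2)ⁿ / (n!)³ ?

R = 1/108

By the ratio test, |a_{n+1}/a_n| = (3n+1)·(3n+2)·(3n+3)/(n+1)³ · 4 → 108.
Hence the series converges for |z − 2| < 1/(108) = 1/108, so the radius of convergence is 1/108.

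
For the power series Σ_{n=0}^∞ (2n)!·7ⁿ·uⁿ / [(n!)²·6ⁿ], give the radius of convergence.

R = 3/14

The ratio of consecutive coefficients is (2n+1)·(2n+2)/(n+1)² · 7/6 → 14/3.
The series converges when 14/3 · |u| < 1, giving R = 3/14.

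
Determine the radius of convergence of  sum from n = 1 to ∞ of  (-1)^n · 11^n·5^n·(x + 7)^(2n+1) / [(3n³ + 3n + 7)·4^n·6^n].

R = 2√330/55

Ratio test: |a_{n+1}/a_n| = [(3n³ + 3n + 7)/(3(n+1)³ + 3(n+1) + 7)] · 11·5/(4·6) → 55/24 as n → ∞.
Successive powers of (x + 7) differ by 2, so the series converges when |x + 7|² · 55/24 < 1, i.e. |x + 7| < √(24/55). So R = 2√330/55.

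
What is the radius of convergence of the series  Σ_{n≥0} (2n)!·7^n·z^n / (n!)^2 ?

Apply the ratio test: |a_{n+1}| / |a_n| = (2n+1)·(2n+2)/(n+1)² · 7, which tends to 28 as n → ∞.
Thus R = 1/(28) = 1/28.

R = 1/28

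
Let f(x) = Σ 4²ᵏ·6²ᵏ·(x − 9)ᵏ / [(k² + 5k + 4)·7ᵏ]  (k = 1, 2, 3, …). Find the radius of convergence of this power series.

R = 7/576

Ratio test: |a_{k+1}/a_k| = [(k² + 5k + 4)/((k+1)² + 5(k+1) + 4)] · 16·36/7 → 576/7 as k → ∞.
Convergence for |x − 9| · 576/7 < 1, i.e. |x − 9| < 7/576. So R = 7/576.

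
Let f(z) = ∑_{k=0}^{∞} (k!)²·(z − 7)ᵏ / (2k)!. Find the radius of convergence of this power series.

R = 4

By the ratio test, |a_{k+1}/a_k| = (k+1)²/[(2k+1)·(2k+2)] → 1/4.
The series converges when 1/4 · |z − 7| < 1, giving R = 4.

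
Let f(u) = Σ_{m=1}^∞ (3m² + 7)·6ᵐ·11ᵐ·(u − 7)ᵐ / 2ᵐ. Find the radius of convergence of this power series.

R = 1/33

By the ratio test, |a_{m+1}/a_m| = [(3(m+1)² + 7)/(3m² + 7)] · 6·11/2 → 33.
The series converges when 33 · |u − 7| < 1, giving R = 1/33.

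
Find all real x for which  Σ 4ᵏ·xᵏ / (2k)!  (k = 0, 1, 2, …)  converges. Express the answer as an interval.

(−∞, ∞)

By the ratio test, |a_{k+1}/a_k| = 4 · 1/[(2k+1)·(2k+2)] → 0.
Since the limit is 0 < 1 for every x, the series converges on all of ℝ and R = ∞.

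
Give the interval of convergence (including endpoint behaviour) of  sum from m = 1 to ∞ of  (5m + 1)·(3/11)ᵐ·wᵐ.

(-11/3, 11/3)

By the ratio test, |a_{m+1}/a_m| = [(5(m+1) + 1)/(5m + 1)] · 3/11 → 3/11.
Thus R = 1/(3/11) = 11/3.
At w = 11/3: the m-th term does not approach 0; divergence by the term test.
At w = -11/3: the terms have absolute value of order m, which does not tend to 0, so the series diverges by the divergence test.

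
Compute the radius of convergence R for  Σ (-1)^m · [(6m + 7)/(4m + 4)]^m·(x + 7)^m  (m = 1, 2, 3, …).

Root test: |a_m|^(1/m) = (6m + 7)/(4m + 4) → 3/2.
Thus R = 1/(3/2) = 2/3.

R = 2/3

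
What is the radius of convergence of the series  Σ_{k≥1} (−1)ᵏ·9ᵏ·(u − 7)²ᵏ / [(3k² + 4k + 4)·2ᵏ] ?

By the ratio test, |a_{k+1}/a_k| = [(3k² + 4k + 4)/(3(k+1)² + 4(k+1) + 4)] · 9/2 → 9/2.
Successive powers of (u − 7) differ by 2, so the series converges when |u − 7|² · 9/2 < 1, i.e. |u − 7| < √(2/9). So R = √2/3.

R = √2/3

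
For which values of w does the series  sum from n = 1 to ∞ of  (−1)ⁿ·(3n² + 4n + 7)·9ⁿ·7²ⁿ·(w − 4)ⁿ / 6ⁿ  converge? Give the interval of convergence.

Apply the ratio test: |a_{n+1}| / |a_n| = [(3(n+1)² + 4(n+1) + 7)/(3n² + 4n + 7)] · 9·49/6, which tends to 147/2 as n → ∞.
Hence the series converges for |w − 4| < 1/(147/2) = 2/147, so the radius of convergence is 2/147.
At w = 590/147: the terms have absolute value of order n², which does not tend to 0, so the series diverges by the divergence test.
When w = 586/147, the terms have absolute value of order n², which does not tend to 0, so the series diverges by the divergence test.

(586/147, 590/147)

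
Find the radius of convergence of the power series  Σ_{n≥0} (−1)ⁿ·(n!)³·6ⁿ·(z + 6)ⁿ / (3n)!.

Apply the ratio test: |a_{n+1}| / |a_n| = (n+1)³/[(3n+1)·(3n+2)·(3n+3)] · 6, which tends to 2/9 as n → ∞.
The series converges when 2/9 · |z + 6| < 1, giving R = 9/2.

R = 9/2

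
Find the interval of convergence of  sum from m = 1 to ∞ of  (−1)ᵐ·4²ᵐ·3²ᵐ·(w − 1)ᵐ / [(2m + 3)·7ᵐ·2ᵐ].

Ratio test: |a_{m+1}/a_m| = [(2m + 3)/(2(m+1) + 3)] · 16·9/(7·2) → 72/7 as m → ∞.
The series converges when 72/7 · |w − 1| < 1, giving R = 7/72.
At w = 79/72: an alternating series whose terms decrease to 0 in absolute value, so it converges by the Leibniz criterion.
At w = 65/72: the terms are asymptotic to a nonzero constant times 1/m, so the series diverges by limit comparison with Σ 1/m.

(65/72, 79/72]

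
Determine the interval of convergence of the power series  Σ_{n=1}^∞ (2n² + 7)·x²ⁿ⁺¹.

Apply the ratio test: |a_{n+1}| / |a_n| = (2(n+1)² + 7)/(2n² + 7), which tends to 1 as n → ∞.
Writing y = x², the series in y has radius 1, so |x| < √(1) = 1 and R = 1.
Check x = 1: the terms do not tend to 0, so the series diverges.
Check x = -1: the terms do not tend to 0, so the series diverges.

(-1, 1)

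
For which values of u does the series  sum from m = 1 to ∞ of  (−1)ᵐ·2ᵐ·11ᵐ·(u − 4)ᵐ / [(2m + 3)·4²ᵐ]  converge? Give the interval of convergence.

By the ratio test, |a_{m+1}/a_m| = [(2m + 3)/(2(m+1) + 3)] · 2·11/16 → 11/8.
Thus R = 1/(11/8) = 8/11.
When u = 52/11, the terms alternate in sign and decrease monotonically to 0 in absolute value (size ~ c/m), so the alternating series test gives convergence.
Endpoint u = 36/11: the terms are asymptotic to a nonzero constant times 1/m, so the series diverges by limit comparison with Σ 1/m.

(36/11, 52/11]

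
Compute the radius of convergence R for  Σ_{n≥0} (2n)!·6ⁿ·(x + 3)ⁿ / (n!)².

The ratio of consecutive coefficients is (2n+1)·(2n+2)/(n+1)² · 6 → 24.
Hence the series converges for |x + 3| < 1/(24) = 1/24, so the radius of convergence is 1/24.

R = 1/24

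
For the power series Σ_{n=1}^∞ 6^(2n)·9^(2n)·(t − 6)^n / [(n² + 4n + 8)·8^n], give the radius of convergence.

R = 2/729

By the ratio test, |a_{n+1}/a_n| = [(n² + 4n + 8)/((n+1)² + 4(n+1) + 8)] · 36·81/8 → 729/2.
The series converges when 729/2 · |t − 6| < 1, giving R = 2/729.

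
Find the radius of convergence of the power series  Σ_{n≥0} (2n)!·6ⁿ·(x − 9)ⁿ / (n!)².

R = 1/24

By the ratio test, |a_{n+1}/a_n| = (2n+1)·(2n+2)/(n+1)² · 6 → 24.
Hence the series converges for |x − 9| < 1/(24) = 1/24, so the radius of convergence is 1/24.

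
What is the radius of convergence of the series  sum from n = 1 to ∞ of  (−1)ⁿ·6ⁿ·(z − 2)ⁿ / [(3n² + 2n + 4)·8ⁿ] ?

By the ratio test, |a_{n+1}/a_n| = [(3n² + 2n + 4)/(3(n+1)² + 2(n+1) + 4)] · 6/8 → 3/4.
The series converges when 3/4 · |z − 2| < 1, giving R = 4/3.

R = 4/3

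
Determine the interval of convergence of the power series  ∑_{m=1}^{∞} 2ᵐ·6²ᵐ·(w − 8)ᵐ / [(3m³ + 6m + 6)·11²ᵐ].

Apply the ratio test: |a_{m+1}| / |a_m| = [(3m³ + 6m + 6)/(3(m+1)³ + 6(m+1) + 6)] · 2·36/121, which tends to 72/121 as m → ∞.
The series converges when 72/121 · |w − 8| < 1, giving R = 121/72.
Check w = 697/72: absolute convergence follows by limit comparison with Σ 1/m³.
At w = 455/72: absolute convergence follows by limit comparison with Σ 1/m³.

[455/72, 697/72]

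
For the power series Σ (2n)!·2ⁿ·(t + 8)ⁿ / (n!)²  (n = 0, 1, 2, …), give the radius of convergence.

Ratio test: |a_{n+1}/a_n| = (2n+1)·(2n+2)/(n+1)² · 2 → 8 as n → ∞.
Hence the series converges for |t + 8| < 1/(8) = 1/8, so the radius of convergence is 1/8.

R = 1/8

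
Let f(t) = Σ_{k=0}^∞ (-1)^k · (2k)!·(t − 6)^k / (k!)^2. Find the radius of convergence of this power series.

R = 1/4

The ratio of consecutive coefficients is (2k+1)·(2k+2)/(k+1)² → 4.
Thus R = 1/(4) = 1/4.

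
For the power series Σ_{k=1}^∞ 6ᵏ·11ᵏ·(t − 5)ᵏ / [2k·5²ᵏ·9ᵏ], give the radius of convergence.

R = 75/22

By the ratio test, |a_{k+1}/a_k| = [2k/2(k+1)] · 6·11/(25·9) → 22/75.
Hence the series converges for |t − 5| < 1/(22/75) = 75/22, so the radius of convergence is 75/22.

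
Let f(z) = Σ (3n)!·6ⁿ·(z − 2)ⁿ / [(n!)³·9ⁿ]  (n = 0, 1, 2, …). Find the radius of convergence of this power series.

R = 1/18

Ratio test: |a_{n+1}/a_n| = (3n+1)·(3n+2)·(3n+3)/(n+1)³ · 6/9 → 18 as n → ∞.
Hence the series converges for |z − 2| < 1/(18) = 1/18, so the radius of convergence is 1/18.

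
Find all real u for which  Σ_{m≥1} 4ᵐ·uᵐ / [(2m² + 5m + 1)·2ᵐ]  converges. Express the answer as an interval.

[-1/2, 1/2]

Apply the ratio test: |a_{m+1}| / |a_m| = [(2m² + 5m + 1)/(2(m+1)² + 5(m+1) + 1)] · 4/2, which tends to 2 as m → ∞.
Convergence for |u| · 2 < 1, i.e. |u| < 1/2. So R = 1/2.
At u = 1/2: the series is dominated by a constant times Σ 1/m², which converges (p = 2 > 1).
Check u = -1/2: the terms are on the order of 1/m², so the series converges absolutely by comparison with the p-series (p = 2 > 1).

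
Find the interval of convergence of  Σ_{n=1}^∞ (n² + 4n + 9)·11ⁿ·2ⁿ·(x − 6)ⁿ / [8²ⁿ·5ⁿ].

(-94/11, 226/11)

The ratio of consecutive coefficients is [((n+1)² + 4(n+1) + 9)/(n² + 4n + 9)] · 11·2/(64·5) → 11/160.
Convergence for |x − 6| · 11/160 < 1, i.e. |x − 6| < 160/11. So R = 160/11.
At x = 226/11: the terms have absolute value of order n², which does not tend to 0, so the series diverges by the divergence test.
Check x = -94/11: the terms have absolute value of order n², which does not tend to 0, so the series diverges by the divergence test.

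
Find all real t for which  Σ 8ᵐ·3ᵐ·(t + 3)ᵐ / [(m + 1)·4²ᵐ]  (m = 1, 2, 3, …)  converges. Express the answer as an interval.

[-11/3, -7/3)

By the ratio test, |a_{m+1}/a_m| = [(m + 1)/((m+1) + 1)] · 8·3/16 → 3/2.
Thus R = 1/(3/2) = 2/3.
Endpoint t = -7/3: the terms are asymptotic to a nonzero constant times 1/m, so the series diverges by limit comparison with Σ 1/m.
When t = -11/3, the terms alternate in sign and decrease monotonically to 0 in absolute value (size ~ c/m), so the alternating series test gives convergence.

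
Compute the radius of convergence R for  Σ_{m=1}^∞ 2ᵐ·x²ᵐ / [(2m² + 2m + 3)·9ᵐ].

R = 3√2/2

By the ratio test, |a_{m+1}/a_m| = [(2m² + 2m + 3)/(2(m+1)² + 2(m+1) + 3)] · 2/9 → 2/9.
Successive powers of x differ by 2, so the series converges when |x|² · 2/9 < 1, i.e. |x| < √(9/2). So R = 3√2/2.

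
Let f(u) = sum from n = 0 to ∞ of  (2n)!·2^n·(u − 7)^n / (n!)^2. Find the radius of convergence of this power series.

By the ratio test, |a_{n+1}/a_n| = (2n+1)·(2n+2)/(n+1)² · 2 → 8.
The series converges when 8 · |u − 7| < 1, giving R = 1/8.

R = 1/8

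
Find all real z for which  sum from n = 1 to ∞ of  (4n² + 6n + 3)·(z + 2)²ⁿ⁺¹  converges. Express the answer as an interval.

The ratio of consecutive coefficients is (4(n+1)² + 6(n+1) + 3)/(4n² + 6n + 3) → 1.
Writing y = (z + 2)², the series in y has radius 1, so |z + 2| < √(1) = 1 and R = 1.
Check z = -1: the terms have absolute value of order n², which does not tend to 0, so the series diverges by the divergence test.
When z = -3, the n-th term does not approach 0; divergence by the term test.

(-3, -1)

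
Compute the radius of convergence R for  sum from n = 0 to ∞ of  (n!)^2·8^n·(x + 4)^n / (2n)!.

The ratio of consecutive coefficients is (n+1)²/[(2n+1)·(2n+2)] · 8 → 2.
Convergence for |x + 4| · 2 < 1, i.e. |x + 4| < 1/2. So R = 1/2.

R = 1/2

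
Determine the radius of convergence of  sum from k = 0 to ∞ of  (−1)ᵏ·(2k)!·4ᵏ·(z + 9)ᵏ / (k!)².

R = 1/16

Ratio test: |a_{k+1}/a_k| = (2k+1)·(2k+2)/(k+1)² · 4 → 16 as k → ∞.
Thus R = 1/(16) = 1/16.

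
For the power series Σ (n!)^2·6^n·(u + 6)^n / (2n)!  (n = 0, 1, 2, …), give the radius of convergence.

R = 2/3

By the ratio test, |a_{n+1}/a_n| = (n+1)²/[(2n+1)·(2n+2)] · 6 → 3/2.
Hence the series converges for |u + 6| < 1/(3/2) = 2/3, so the radius of convergence is 2/3.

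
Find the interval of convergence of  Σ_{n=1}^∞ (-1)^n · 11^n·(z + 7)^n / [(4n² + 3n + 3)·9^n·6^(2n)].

Ratio test: |a_{n+1}/a_n| = [(4n² + 3n + 3)/(4(n+1)² + 3(n+1) + 3)] · 11/(9·36) → 11/324 as n → ∞.
Hence the series converges for |z + 7| < 1/(11/324) = 324/11, so the radius of convergence is 324/11.
When z = 247/11, the terms are on the order of 1/n², so the series converges absolutely by comparison with the p-series (p = 2 > 1).
When z = -401/11, the series is dominated by a constant times Σ 1/n², which converges (p = 2 > 1).

[-401/11, 247/11]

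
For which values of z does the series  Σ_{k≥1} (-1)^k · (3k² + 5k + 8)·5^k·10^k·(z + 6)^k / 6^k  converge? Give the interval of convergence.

(-153/25, -147/25)

The ratio of consecutive coefficients is [(3(k+1)² + 5(k+1) + 8)/(3k² + 5k + 8)] · 5·10/6 → 25/3.
The series converges when 25/3 · |z + 6| < 1, giving R = 3/25.
Endpoint z = -147/25: the terms have absolute value of order k², which does not tend to 0, so the series diverges by the divergence test.
Endpoint z = -153/25: the terms do not tend to 0, so the series diverges.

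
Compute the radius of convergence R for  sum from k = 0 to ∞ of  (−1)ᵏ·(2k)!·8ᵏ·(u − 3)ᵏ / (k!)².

The ratio of consecutive coefficients is (2k+1)·(2k+2)/(k+1)² · 8 → 32.
The series converges when 32 · |u − 3| < 1, giving R = 1/32.

R = 1/32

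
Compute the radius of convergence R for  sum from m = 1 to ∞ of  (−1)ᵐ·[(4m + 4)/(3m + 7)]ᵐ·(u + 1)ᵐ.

R = 3/4

Applying the root test, |a_m|^(1/m) = (4m + 4)/(3m + 7) → 4/3.
The series converges when 4/3 · |u + 1| < 1, giving R = 3/4.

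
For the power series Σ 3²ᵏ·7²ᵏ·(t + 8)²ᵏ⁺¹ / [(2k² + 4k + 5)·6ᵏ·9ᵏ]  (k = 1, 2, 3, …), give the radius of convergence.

R = √6/7

By the ratio test, |a_{k+1}/a_k| = [(2k² + 4k + 5)/(2(k+1)² + 4(k+1) + 5)] · 9·49/(6·9) → 49/6.
Since the exponent of (t + 8) increases by 2 each term, convergence requires |t + 8|² < 6/49, hence R = √6/7.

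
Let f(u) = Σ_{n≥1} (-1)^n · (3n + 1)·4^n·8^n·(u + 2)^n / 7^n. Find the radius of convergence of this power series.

Ratio test: |a_{n+1}/a_n| = [(3(n+1) + 1)/(3n + 1)] · 4·8/7 → 32/7 as n → ∞.
Hence the series converges for |u + 2| < 1/(32/7) = 7/32, so the radius of convergence is 7/32.

R = 7/32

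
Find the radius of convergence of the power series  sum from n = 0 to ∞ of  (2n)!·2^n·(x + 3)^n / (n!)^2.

The ratio of consecutive coefficients is (2n+1)·(2n+2)/(n+1)² · 2 → 8.
Thus R = 1/(8) = 1/8.

R = 1/8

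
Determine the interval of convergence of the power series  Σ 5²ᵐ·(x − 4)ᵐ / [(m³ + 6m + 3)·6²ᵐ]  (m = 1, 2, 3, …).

[64/25, 136/25]

Ratio test: |a_{m+1}/a_m| = [(m³ + 6m + 3)/((m+1)³ + 6(m+1) + 3)] · 25/36 → 25/36 as m → ∞.
The series converges when 25/36 · |x − 4| < 1, giving R = 36/25.
When x = 136/25, the series is dominated by a constant times Σ 1/m³, which converges (p = 3 > 1).
When x = 64/25, absolute convergence follows by limit comparison with Σ 1/m³.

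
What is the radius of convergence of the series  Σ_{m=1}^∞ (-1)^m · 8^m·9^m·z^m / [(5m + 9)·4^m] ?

R = 1/18

Apply the ratio test: |a_{m+1}| / |a_m| = [(5m + 9)/(5(m+1) + 9)] · 8·9/4, which tends to 18 as m → ∞.
Hence the series converges for |z| < 1/(18) = 1/18, so the radius of convergence is 1/18.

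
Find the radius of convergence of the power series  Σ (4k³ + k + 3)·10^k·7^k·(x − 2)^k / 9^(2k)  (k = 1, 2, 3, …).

Apply the ratio test: |a_{k+1}| / |a_k| = [(4(k+1)³ + (k+1) + 3)/(4k³ + k + 3)] · 10·7/81, which tends to 70/81 as k → ∞.
Thus R = 1/(70/81) = 81/70.

R = 81/70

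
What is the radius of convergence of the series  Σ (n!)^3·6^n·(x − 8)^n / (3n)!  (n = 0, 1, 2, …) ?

R = 9/2

By the ratio test, |a_{n+1}/a_n| = (n+1)³/[(3n+1)·(3n+2)·(3n+3)] · 6 → 2/9.
The series converges when 2/9 · |x − 8| < 1, giving R = 9/2.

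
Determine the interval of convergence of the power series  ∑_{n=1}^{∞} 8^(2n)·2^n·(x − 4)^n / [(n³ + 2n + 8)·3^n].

[509/128, 515/128]

Ratio test: |a_{n+1}/a_n| = [(n³ + 2n + 8)/((n+1)³ + 2(n+1) + 8)] · 64·2/3 → 128/3 as n → ∞.
Thus R = 1/(128/3) = 3/128.
When x = 515/128, the terms are on the order of 1/n³, so the series converges absolutely by comparison with the p-series (p = 3 > 1).
When x = 509/128, the terms are on the order of 1/n³, so the series converges absolutely by comparison with the p-series (p = 3 > 1).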